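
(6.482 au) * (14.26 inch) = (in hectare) 3.512e+07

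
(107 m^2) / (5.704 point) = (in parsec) 1.723e-12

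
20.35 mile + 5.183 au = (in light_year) 8.196e-05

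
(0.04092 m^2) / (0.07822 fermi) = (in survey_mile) 3.251e+11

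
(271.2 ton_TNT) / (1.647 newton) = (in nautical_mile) 3.72e+08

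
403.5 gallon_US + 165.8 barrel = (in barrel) 175.4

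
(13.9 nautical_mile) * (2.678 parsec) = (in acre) 5.257e+17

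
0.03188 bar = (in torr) 23.91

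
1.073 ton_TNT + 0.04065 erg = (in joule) 4.489e+09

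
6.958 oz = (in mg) 1.973e+05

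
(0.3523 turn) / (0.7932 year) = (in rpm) 8.45e-07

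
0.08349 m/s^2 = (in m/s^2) 0.08349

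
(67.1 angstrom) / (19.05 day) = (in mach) 1.197e-17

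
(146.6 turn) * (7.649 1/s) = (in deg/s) 4.037e+05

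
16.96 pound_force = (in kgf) 7.693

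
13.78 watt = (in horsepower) 0.01848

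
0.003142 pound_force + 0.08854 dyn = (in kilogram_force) 0.001425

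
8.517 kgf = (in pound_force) 18.78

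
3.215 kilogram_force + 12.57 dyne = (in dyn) 3.153e+06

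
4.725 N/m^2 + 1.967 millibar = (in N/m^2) 201.4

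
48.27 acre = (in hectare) 19.53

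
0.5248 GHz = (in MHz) 524.8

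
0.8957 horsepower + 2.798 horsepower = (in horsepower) 3.694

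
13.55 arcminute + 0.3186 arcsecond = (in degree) 0.2259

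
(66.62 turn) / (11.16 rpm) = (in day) 0.004146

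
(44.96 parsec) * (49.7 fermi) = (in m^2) 6.895e+04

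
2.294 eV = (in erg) 3.675e-12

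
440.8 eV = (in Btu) 6.694e-20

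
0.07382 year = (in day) 26.94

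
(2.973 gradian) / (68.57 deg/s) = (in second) 0.03902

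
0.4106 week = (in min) 4139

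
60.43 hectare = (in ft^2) 6.505e+06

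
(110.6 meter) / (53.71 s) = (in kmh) 7.413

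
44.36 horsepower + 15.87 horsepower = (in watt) 4.491e+04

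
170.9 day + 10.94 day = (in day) 181.8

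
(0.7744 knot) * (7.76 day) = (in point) 7.571e+08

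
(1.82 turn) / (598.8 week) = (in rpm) 3.015e-07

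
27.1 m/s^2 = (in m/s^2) 27.1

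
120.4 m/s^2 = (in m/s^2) 120.4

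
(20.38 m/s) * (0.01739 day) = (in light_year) 3.237e-12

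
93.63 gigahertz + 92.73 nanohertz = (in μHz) 9.363e+16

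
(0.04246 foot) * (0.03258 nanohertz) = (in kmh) 1.518e-12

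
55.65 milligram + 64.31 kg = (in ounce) 2268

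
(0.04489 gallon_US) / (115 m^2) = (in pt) 0.004189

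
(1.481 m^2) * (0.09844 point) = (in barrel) 0.0003235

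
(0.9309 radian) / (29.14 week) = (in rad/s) 5.282e-08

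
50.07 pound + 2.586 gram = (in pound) 50.08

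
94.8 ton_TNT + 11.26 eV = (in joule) 3.966e+11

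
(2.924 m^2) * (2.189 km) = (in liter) 6.401e+06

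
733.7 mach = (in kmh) 8.994e+05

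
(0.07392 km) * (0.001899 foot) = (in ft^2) 0.4605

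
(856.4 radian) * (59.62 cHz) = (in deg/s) 2.925e+04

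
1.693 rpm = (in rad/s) 0.1773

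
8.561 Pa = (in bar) 8.561e-05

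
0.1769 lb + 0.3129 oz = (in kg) 0.08911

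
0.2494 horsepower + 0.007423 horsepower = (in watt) 191.5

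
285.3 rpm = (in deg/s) 1712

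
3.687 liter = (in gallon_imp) 0.811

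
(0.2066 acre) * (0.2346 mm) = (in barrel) 1.234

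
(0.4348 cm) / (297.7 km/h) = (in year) 1.667e-12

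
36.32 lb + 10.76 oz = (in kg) 16.78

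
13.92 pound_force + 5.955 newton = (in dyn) 6.787e+06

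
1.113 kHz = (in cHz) 1.113e+05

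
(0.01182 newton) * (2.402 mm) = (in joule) 2.839e-05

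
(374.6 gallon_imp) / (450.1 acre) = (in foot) 3.067e-06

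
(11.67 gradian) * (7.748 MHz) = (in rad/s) 1.42e+06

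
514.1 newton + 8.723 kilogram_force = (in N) 599.6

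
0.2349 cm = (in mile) 1.46e-06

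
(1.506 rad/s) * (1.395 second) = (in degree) 120.4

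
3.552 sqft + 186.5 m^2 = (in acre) 0.04617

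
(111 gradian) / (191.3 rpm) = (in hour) 2.418e-05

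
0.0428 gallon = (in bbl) 0.001019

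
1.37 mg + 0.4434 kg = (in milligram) 4.434e+05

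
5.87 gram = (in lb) 0.01294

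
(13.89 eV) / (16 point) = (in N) 3.943e-16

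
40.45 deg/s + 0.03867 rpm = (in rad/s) 0.71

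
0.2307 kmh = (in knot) 0.1246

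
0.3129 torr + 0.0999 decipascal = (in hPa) 0.4173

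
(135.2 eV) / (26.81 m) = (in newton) 8.08e-19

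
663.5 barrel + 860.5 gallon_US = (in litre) 1.087e+05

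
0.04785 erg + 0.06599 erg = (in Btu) 1.079e-11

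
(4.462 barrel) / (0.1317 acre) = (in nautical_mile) 7.187e-07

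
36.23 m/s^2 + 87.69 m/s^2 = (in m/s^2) 123.9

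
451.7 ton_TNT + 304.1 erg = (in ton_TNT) 451.7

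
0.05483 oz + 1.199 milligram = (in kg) 0.001556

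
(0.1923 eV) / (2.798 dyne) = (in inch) 4.335e-14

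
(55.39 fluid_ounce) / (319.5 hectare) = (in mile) 3.186e-13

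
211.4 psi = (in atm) 14.38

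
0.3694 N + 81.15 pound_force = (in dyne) 3.613e+07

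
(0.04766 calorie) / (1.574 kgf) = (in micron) 1.292e+04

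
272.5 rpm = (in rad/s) 28.54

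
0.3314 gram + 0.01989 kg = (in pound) 0.04458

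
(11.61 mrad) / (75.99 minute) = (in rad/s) 2.546e-06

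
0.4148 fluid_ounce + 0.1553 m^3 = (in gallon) 41.03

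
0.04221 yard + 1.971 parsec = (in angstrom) 6.082e+26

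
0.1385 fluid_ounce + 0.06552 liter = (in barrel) 0.0004379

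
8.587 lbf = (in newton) 38.2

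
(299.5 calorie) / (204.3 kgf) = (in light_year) 6.611e-17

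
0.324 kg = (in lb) 0.7143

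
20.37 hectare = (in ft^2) 2.193e+06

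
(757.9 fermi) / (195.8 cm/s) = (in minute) 6.451e-15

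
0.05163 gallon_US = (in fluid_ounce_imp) 6.879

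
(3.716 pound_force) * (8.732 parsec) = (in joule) 4.454e+18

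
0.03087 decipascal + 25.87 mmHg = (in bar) 0.03449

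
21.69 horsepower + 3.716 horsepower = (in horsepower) 25.41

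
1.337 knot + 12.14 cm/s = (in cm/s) 80.92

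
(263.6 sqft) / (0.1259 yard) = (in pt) 6.03e+05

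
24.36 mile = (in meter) 3.92e+04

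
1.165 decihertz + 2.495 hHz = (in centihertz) 2.496e+04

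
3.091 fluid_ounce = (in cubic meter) 9.141e-05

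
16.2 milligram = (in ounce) 0.0005714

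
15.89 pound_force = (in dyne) 7.068e+06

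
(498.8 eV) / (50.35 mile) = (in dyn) 9.863e-17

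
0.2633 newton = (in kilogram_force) 0.02685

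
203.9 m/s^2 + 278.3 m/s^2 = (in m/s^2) 482.2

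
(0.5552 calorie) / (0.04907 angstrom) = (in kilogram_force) 4.827e+10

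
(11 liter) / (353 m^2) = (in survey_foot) 0.0001022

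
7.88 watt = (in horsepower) 0.01057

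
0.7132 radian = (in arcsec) 1.471e+05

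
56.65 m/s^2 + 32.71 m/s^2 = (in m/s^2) 89.36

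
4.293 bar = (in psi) 62.26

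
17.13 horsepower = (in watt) 1.277e+04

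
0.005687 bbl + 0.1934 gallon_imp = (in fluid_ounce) 60.3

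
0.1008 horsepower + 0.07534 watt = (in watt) 75.24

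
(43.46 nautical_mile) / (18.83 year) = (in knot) 0.0002635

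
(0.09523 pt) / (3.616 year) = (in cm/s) 2.946e-11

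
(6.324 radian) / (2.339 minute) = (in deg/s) 2.582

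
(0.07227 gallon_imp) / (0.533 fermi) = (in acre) 1.523e+08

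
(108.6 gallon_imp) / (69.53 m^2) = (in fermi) 7.101e+12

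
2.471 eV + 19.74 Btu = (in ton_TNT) 4.978e-06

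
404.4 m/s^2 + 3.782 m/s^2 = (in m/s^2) 408.2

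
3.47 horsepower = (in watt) 2588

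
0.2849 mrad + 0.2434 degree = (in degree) 0.2597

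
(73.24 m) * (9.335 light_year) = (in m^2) 6.468e+18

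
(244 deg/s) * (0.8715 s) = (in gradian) 236.3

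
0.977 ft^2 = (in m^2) 0.09077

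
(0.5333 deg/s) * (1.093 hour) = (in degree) 2098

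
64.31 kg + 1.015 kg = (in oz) 2304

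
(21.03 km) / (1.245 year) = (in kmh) 0.001928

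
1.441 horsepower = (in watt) 1075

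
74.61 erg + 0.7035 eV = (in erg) 74.61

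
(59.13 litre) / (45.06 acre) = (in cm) 3.243e-05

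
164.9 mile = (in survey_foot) 8.707e+05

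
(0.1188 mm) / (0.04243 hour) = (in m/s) 7.778e-07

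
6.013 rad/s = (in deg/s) 344.5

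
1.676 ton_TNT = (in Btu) 6.646e+06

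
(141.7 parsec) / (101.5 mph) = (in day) 1.115e+12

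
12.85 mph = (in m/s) 5.744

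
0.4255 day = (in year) 0.001166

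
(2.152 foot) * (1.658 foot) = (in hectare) 3.315e-05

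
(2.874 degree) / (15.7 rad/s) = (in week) 5.283e-09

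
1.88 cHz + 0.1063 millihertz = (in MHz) 1.891e-08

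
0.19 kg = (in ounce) 6.702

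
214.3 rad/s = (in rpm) 2046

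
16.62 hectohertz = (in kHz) 1.662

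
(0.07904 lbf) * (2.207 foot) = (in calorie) 0.05653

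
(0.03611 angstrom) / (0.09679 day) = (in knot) 8.394e-16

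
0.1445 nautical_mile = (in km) 0.2676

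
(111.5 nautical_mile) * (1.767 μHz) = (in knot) 0.7093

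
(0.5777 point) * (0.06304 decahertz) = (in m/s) 0.0001285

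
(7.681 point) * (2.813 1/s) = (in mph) 0.01705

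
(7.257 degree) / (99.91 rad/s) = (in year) 4.02e-11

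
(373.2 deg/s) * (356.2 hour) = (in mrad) 8.352e+09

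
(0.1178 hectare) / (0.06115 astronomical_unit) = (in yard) 1.408e-07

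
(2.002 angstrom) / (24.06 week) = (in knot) 2.674e-17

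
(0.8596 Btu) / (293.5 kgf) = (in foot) 1.034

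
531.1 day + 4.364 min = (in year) 1.455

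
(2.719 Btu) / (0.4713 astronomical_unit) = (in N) 4.069e-08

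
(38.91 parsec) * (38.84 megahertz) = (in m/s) 4.663e+25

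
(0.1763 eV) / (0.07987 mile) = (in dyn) 2.198e-17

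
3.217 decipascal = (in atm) 3.175e-06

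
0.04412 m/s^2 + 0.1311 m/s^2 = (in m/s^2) 0.1752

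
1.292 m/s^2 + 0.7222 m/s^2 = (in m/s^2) 2.014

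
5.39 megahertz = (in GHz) 0.00539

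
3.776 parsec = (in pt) 3.303e+20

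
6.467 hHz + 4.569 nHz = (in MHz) 0.0006467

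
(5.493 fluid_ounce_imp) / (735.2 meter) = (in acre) 5.246e-11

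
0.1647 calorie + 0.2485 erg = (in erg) 6.891e+06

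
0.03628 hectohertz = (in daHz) 0.3628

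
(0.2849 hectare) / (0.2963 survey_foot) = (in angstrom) 3.155e+14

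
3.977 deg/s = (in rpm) 0.6628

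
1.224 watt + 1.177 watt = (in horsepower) 0.00322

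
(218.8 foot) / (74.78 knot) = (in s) 1.734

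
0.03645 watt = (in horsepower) 4.888e-05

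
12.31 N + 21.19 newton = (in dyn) 3.35e+06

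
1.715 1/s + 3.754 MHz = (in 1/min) 2.252e+08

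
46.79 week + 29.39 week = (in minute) 7.679e+05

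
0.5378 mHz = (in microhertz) 537.8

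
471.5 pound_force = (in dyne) 2.097e+08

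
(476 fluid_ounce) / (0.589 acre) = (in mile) 3.67e-09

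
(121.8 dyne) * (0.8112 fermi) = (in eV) 6.167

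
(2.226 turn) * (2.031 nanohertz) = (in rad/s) 2.841e-08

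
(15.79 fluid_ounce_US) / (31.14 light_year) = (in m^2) 1.585e-21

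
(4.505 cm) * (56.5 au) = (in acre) 9.409e+07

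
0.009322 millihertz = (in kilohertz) 9.322e-09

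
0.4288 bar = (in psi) 6.219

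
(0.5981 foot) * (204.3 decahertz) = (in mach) 1.094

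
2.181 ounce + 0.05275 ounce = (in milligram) 6.333e+04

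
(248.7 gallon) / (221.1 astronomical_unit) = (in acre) 7.033e-18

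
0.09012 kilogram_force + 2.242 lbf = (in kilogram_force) 1.107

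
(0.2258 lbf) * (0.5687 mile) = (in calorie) 219.7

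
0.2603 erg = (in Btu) 2.467e-11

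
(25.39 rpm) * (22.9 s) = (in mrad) 6.089e+04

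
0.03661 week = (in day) 0.2563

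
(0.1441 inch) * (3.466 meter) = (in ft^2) 0.1366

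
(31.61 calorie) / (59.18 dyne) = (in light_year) 2.362e-11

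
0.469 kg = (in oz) 16.54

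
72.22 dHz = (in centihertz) 722.2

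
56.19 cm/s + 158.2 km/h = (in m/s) 44.51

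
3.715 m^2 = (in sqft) 39.99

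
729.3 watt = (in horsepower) 0.978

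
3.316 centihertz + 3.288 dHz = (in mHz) 362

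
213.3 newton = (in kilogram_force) 21.75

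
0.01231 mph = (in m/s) 0.005503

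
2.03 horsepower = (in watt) 1514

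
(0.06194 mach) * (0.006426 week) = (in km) 81.97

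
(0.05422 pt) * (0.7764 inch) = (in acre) 9.321e-11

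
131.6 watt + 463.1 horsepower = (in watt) 3.455e+05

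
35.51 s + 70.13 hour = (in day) 2.922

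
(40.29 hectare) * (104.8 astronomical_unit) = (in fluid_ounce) 2.136e+23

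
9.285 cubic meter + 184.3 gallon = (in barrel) 62.79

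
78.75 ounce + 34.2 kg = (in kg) 36.43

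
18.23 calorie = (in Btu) 0.07229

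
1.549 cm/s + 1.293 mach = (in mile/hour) 984.9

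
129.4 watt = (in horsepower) 0.1735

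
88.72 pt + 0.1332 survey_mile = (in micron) 2.144e+08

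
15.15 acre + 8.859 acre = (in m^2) 9.716e+04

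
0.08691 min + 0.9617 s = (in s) 6.176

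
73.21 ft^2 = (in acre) 0.001681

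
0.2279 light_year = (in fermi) 2.156e+30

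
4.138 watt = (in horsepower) 0.005549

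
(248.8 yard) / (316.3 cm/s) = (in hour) 0.01998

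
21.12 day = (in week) 3.017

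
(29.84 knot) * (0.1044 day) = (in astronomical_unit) 9.256e-07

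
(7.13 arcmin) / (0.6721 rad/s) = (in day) 3.572e-08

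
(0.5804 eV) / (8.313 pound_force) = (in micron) 2.515e-15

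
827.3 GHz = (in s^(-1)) 8.273e+11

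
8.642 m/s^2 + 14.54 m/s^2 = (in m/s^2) 23.18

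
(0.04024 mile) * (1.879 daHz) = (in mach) 3.574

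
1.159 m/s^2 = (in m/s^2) 1.159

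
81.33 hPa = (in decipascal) 8.133e+04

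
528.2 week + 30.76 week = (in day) 3913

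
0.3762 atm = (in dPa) 3.812e+05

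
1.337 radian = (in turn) 0.2128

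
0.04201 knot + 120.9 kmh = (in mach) 0.09869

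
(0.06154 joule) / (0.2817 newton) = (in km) 0.0002185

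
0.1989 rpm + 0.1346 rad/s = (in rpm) 1.484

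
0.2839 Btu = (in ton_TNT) 7.159e-08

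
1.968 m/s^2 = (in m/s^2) 1.968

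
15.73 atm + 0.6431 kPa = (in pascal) 1.594e+06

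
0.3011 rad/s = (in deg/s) 17.25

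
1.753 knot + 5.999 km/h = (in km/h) 9.246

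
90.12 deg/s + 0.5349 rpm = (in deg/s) 93.33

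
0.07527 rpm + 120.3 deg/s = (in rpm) 20.13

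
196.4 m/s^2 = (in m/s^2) 196.4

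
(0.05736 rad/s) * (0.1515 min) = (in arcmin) 1792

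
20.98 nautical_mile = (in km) 38.85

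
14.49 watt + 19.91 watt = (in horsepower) 0.04613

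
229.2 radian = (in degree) 1.313e+04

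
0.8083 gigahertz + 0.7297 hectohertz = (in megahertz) 808.3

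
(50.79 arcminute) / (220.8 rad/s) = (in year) 2.122e-12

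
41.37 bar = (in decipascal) 4.137e+07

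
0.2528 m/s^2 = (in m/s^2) 0.2528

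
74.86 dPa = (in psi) 0.001086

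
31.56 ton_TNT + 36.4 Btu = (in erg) 1.32e+18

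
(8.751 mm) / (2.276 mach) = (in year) 3.581e-13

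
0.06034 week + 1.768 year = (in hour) 1.55e+04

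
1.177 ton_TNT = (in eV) 3.074e+28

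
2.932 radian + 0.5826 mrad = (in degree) 168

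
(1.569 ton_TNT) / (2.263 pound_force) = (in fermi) 6.521e+23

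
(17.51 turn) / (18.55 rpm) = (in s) 56.64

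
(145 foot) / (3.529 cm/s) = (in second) 1252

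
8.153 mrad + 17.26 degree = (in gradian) 19.7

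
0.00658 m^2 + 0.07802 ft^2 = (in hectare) 1.383e-06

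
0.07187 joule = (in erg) 7.187e+05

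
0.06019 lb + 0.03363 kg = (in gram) 60.93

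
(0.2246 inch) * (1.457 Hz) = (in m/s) 0.008312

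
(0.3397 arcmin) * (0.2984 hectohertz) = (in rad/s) 0.002949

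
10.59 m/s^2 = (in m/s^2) 10.59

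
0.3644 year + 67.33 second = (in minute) 1.915e+05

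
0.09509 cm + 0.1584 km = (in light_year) 1.674e-14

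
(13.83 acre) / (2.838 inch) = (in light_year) 8.207e-11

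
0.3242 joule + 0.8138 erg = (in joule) 0.3242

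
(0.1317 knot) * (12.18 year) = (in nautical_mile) 1.405e+04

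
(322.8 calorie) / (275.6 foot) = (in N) 16.08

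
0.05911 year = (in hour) 517.8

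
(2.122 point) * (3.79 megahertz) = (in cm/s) 2.837e+05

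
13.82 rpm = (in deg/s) 82.92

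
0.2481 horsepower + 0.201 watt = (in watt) 185.2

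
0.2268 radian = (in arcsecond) 4.678e+04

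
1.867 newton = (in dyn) 1.867e+05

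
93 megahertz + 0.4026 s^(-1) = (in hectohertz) 9.3e+05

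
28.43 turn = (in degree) 1.023e+04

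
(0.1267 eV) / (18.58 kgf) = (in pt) 3.158e-19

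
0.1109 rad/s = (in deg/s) 6.354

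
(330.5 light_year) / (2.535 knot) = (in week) 3.964e+12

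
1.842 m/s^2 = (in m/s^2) 1.842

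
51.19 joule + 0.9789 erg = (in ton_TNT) 1.223e-08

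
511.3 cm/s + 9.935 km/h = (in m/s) 7.873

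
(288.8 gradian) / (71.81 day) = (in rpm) 6.982e-06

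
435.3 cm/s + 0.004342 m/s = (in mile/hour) 9.747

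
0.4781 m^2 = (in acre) 0.0001181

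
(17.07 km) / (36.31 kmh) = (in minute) 28.21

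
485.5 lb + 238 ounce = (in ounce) 8006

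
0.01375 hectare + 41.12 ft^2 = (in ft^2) 1521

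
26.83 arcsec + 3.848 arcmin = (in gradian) 0.07954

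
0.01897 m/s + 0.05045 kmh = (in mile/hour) 0.07378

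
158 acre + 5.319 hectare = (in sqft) 7.455e+06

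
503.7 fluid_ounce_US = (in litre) 14.9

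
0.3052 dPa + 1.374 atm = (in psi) 20.19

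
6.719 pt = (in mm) 2.37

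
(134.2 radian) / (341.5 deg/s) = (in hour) 0.006254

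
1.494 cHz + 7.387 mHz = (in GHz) 2.233e-11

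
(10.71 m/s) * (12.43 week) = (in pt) 2.282e+11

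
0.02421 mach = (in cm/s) 824.4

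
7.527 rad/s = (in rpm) 71.88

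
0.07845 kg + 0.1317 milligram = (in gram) 78.45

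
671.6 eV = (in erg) 1.076e-09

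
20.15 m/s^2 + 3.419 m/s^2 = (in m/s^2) 23.57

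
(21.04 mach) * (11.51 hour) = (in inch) 1.169e+10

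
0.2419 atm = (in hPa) 245.1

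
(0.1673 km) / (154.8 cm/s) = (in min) 1.801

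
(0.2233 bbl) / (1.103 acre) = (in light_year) 8.407e-22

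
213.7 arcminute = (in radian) 0.06216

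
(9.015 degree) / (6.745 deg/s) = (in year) 4.238e-08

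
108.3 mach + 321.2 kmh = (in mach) 108.6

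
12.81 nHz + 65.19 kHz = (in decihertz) 6.519e+05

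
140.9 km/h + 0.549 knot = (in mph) 88.18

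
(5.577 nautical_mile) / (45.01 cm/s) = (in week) 0.03794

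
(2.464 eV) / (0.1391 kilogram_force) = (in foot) 9.495e-19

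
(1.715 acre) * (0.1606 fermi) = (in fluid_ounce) 3.769e-08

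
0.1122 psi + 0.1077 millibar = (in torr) 5.883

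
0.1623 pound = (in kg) 0.07362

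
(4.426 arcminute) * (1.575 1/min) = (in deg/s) 0.001936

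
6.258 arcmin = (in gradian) 0.1159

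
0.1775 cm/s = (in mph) 0.003971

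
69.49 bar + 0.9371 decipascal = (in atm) 68.58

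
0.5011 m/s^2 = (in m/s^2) 0.5011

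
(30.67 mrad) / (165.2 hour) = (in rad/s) 5.157e-08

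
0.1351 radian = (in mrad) 135.1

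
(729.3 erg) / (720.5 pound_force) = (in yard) 2.489e-08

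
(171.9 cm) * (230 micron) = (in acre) 9.77e-08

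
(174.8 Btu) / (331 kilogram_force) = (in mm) 5.682e+04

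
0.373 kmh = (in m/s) 0.1036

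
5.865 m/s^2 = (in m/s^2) 5.865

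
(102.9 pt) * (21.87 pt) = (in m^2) 0.0002801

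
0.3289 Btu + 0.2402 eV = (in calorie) 82.94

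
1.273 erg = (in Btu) 1.207e-10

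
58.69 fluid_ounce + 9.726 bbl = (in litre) 1548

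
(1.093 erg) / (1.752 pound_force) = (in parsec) 4.545e-25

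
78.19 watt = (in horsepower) 0.1049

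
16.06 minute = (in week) 0.001593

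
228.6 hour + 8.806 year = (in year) 8.832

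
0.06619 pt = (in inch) 0.0009193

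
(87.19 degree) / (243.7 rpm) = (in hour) 1.656e-05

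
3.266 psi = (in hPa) 225.2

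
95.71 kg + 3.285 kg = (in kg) 98.99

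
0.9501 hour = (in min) 57.01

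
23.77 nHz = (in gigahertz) 2.377e-17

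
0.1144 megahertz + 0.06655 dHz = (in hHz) 1144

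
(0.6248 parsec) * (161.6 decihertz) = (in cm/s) 3.116e+19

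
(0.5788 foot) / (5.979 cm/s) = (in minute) 0.04918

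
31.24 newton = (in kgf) 3.186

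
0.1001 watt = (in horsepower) 0.0001342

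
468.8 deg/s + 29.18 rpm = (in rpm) 107.3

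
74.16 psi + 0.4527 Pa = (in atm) 5.046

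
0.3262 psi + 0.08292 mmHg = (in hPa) 22.6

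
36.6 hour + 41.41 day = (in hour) 1030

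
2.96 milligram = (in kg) 2.96e-06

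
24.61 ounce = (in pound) 1.538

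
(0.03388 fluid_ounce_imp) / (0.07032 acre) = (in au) 2.261e-20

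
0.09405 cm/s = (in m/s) 0.0009405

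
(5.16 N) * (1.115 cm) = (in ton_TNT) 1.375e-11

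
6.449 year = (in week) 336.3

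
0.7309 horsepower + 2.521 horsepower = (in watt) 2425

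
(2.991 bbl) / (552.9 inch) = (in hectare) 3.386e-06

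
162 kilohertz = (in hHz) 1620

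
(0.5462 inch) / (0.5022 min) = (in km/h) 0.001658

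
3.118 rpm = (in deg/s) 18.71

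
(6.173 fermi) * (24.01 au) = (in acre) 5.479e-06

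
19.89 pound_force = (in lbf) 19.89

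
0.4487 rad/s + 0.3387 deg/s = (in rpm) 4.341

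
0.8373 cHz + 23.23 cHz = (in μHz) 2.407e+05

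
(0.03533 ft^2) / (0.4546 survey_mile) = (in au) 2.999e-17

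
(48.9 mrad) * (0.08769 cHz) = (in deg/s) 0.002457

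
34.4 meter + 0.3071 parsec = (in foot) 3.109e+16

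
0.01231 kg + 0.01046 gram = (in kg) 0.01232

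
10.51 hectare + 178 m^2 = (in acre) 26.01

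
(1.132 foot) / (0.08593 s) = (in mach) 0.01179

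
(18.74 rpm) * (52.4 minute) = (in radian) 6170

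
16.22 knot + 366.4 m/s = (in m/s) 374.7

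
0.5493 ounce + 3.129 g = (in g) 18.7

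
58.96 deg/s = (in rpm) 9.827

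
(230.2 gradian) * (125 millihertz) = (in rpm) 4.316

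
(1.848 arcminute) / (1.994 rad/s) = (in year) 8.549e-12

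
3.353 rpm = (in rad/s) 0.3511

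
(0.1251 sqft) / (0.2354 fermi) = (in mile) 3.068e+10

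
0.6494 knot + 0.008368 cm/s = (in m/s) 0.3342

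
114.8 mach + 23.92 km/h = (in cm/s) 3.91e+06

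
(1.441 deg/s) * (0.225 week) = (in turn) 544.7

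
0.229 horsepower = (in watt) 170.8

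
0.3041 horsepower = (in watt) 226.8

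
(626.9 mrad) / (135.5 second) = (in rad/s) 0.004627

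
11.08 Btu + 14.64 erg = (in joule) 1.169e+04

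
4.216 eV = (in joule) 6.755e-19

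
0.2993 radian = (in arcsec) 6.174e+04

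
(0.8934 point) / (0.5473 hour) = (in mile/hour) 3.578e-07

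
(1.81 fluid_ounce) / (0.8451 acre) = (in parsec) 5.072e-25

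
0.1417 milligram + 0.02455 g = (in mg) 24.69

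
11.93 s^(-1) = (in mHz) 1.193e+04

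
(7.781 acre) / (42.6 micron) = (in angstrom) 7.392e+18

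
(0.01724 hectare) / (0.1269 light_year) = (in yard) 1.57e-13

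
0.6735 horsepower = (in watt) 502.2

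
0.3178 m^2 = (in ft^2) 3.421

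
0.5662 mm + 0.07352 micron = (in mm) 0.5663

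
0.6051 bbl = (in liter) 96.2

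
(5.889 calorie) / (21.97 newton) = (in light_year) 1.185e-16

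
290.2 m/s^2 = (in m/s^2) 290.2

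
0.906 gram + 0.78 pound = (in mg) 3.547e+05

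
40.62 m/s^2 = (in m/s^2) 40.62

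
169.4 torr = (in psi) 3.276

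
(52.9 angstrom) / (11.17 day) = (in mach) 1.61e-17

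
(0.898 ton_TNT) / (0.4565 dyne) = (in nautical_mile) 4.444e+11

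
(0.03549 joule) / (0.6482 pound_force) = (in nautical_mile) 6.646e-06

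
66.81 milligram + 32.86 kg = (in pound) 72.44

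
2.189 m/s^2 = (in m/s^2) 2.189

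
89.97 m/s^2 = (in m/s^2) 89.97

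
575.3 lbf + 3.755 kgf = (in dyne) 2.596e+08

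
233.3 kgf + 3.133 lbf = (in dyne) 2.302e+08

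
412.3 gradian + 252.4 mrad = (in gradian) 428.4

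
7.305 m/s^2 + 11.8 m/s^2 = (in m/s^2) 19.11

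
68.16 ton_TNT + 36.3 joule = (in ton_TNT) 68.16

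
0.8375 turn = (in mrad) 5262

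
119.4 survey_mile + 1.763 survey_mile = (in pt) 5.527e+08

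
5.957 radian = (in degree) 341.3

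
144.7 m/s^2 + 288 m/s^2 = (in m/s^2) 432.7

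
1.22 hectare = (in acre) 3.015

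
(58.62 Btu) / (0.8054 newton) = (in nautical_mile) 41.46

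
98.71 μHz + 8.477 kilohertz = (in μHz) 8.477e+09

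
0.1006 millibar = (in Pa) 10.06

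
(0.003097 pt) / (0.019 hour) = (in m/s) 1.597e-08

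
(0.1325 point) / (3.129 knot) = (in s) 2.904e-05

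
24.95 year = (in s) 7.868e+08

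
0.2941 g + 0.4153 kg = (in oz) 14.66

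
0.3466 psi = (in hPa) 23.9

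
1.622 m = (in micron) 1.622e+06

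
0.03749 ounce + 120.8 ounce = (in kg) 3.426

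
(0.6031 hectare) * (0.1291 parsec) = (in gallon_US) 6.347e+21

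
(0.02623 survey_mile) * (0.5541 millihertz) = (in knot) 0.04547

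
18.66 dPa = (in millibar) 0.01866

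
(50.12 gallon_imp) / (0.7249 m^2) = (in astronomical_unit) 2.101e-12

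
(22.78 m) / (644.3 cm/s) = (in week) 5.846e-06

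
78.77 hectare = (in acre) 194.6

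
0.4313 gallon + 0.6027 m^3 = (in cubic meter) 0.6043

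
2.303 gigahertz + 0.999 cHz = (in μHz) 2.303e+15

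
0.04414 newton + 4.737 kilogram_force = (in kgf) 4.742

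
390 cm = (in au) 2.607e-11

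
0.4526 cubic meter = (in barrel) 2.847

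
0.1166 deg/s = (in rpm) 0.01943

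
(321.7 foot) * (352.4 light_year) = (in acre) 8.078e+16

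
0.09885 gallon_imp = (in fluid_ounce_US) 15.2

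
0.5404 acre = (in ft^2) 2.354e+04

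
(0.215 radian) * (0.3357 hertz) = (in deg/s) 4.135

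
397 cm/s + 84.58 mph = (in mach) 0.1227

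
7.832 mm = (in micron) 7832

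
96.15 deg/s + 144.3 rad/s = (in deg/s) 8364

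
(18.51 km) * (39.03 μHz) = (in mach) 0.002122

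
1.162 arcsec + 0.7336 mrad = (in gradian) 0.04706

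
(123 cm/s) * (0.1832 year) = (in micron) 7.106e+12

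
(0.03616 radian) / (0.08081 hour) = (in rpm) 0.001187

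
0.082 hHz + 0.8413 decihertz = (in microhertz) 8.284e+06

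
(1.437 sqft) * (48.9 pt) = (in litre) 2.303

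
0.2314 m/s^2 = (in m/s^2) 0.2314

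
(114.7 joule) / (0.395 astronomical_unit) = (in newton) 1.941e-09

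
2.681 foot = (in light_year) 8.637e-17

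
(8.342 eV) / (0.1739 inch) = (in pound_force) 6.802e-17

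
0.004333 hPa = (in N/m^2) 0.4333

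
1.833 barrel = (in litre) 291.4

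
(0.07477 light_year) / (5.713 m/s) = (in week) 2.047e+08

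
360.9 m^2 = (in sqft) 3885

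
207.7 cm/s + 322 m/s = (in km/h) 1167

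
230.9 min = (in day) 0.1603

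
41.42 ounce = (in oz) 41.42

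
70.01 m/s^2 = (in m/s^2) 70.01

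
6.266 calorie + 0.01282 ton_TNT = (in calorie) 1.282e+07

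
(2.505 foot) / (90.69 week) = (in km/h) 5.011e-08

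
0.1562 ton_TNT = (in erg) 6.535e+15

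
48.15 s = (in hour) 0.01337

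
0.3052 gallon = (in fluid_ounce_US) 39.07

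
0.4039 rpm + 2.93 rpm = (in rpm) 3.334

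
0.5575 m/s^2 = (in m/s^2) 0.5575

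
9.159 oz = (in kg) 0.2597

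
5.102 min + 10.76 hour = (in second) 3.904e+04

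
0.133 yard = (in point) 344.7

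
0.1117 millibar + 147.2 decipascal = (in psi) 0.003755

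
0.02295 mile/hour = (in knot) 0.01994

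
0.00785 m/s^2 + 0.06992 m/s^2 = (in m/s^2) 0.07777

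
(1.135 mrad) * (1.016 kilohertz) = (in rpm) 11.01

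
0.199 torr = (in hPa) 0.2653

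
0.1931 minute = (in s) 11.59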